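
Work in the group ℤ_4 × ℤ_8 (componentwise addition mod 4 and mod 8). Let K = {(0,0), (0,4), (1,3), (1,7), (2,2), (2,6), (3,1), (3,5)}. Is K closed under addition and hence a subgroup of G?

Yes

|K| = 8 divides |G| = 32, consistent with Lagrange.
K contains the identity, every element's inverse is in K, and K is closed under +: it is a subgroup.
In fact K = ⟨(3,1)⟩.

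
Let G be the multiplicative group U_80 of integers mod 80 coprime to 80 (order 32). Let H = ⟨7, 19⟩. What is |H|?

16

|⟨7⟩| = 4 and |⟨19⟩| = 4, so |H| is a multiple of lcm(4, 4) = 4 and divides |G| = 32.
Closing under the operation: H = {1, 7, 9, 11, 13, 19, 23, 37, 41, 47, 49, 51, 53, 59, 63, 77}, so |H| = 16.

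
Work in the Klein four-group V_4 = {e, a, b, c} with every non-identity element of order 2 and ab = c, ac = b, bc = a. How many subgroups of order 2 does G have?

|G| = 4 and 2 | 4, so subgroups of order 2 are possible by Lagrange.
The subgroups of order 2 are: {e, a}; {e, b}; {e, c}.
So G has 3 subgroups of order 2.

3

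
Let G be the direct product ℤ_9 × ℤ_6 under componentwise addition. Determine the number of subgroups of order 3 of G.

4

|G| = 54 and 3 | 54, so subgroups of order 3 are possible by Lagrange.
The subgroups of order 3 are: {(0,0), (0,2), (0,4)}; {(0,0), (3,0), (6,0)}; {(0,0), (3,2), (6,4)}; {(0,0), (3,4), (6,2)}.
So G has 4 subgroups of order 3.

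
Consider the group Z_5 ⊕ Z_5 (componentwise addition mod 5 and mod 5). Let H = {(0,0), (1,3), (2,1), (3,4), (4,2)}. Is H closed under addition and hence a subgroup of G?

|H| = 5 divides |G| = 25, consistent with Lagrange.
H contains the identity, every element's inverse is in H, and H is closed under +: it is a subgroup.
In fact H = ⟨(2,1)⟩.

Yes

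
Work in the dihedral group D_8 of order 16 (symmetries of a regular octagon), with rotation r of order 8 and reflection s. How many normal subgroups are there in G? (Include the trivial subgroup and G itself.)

7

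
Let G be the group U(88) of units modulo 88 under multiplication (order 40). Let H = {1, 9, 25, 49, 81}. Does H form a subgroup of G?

|H| = 5 divides |G| = 40, consistent with Lagrange.
H contains the identity, every element's inverse is in H, and H is closed under ·: it is a subgroup.
In fact H = ⟨81⟩.

Yes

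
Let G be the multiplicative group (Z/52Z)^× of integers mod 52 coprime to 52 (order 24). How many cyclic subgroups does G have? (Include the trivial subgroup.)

A cyclic subgroup of order d is generated by each of its φ(d) elements of order d, so the cyclic subgroups of order d number (#elements of order d)/φ(d).
Cyclic subgroups by order — order 1: 1; order 2: 3; order 3: 1; order 4: 2; order 6: 3; order 12: 2.
Total: 12.

12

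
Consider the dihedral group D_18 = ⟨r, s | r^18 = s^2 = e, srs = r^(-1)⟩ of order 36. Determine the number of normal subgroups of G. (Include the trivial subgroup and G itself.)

9

G has 45 subgroups. Checking conjugation-invariance by order — order 1: 1/1 normal; order 2: 1/19 normal; order 3: 1/1 normal; order 4: 0/9 normal; order 6: 1/7 normal; order 9: 1/1 normal; order 12: 0/3 normal; order 18: 3/3 normal; order 36: 1/1 normal.
Total normal subgroups: 9.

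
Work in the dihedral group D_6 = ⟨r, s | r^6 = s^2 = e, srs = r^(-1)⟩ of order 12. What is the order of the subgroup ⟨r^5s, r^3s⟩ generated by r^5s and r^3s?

|⟨r^5s⟩| = 2 and |⟨r^3s⟩| = 2, so |H| is a multiple of lcm(2, 2) = 2 and divides |G| = 12.
Closing under the operation: H = {e, r^2, r^4, rs, r^3s, r^5s}, so |H| = 6.

6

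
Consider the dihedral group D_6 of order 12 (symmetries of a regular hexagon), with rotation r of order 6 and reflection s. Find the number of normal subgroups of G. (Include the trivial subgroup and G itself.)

G has 16 subgroups. Checking conjugation-invariance by order — order 1: 1/1 normal; order 2: 1/7 normal; order 3: 1/1 normal; order 4: 0/3 normal; order 6: 3/3 normal; order 12: 1/1 normal.
Total normal subgroups: 7.

7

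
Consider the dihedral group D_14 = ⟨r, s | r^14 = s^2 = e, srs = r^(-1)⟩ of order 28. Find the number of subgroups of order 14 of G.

|G| = 28 and 14 | 28, so subgroups of order 14 are possible by Lagrange.
The subgroups of order 14 are: {e, r, r^2, r^3, r^4, r^5, r^6, r^7, r^8, r^9, r^10, r^11, r^12, r^13}; {e, r^2, r^4, r^6, r^8, r^10, r^12, s, r^2s, r^4s, r^6s, r^8s, r^10s, r^12s}; {e, r^2, r^4, r^6, r^8, r^10, r^12, rs, r^3s, r^5s, r^7s, r^9s, r^11s, r^13s}.
So G has 3 subgroups of order 14.

3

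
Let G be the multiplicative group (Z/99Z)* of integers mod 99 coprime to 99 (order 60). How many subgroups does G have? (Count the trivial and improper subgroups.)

|G| = 60, so by Lagrange every subgroup order divides 60. Divisors: 1, 2, 3, 4, 5, 6, 10, 12, 15, 20, 30, 60.
Subgroups by order — order 1: 1; order 2: 3; order 3: 1; order 4: 1; order 5: 1; order 6: 3; order 10: 3; order 12: 1; order 15: 1; order 20: 1; order 30: 3; order 60: 1.
Total: 1 + 3 + 1 + 1 + 1 + 3 + 3 + 1 + 1 + 1 + 3 + 1 = 20.

20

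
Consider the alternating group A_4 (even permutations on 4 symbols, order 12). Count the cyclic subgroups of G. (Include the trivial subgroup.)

Group the elements of G by the cyclic subgroup they generate; each cyclic subgroup of order d accounts for φ(d) elements.
Cyclic subgroups by order — order 1: 1; order 2: 3; order 3: 4.
Total: 8.

8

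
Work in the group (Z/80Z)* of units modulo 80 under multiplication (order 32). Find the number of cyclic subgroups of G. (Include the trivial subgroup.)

20

Group the elements of G by the cyclic subgroup they generate; each cyclic subgroup of order d accounts for φ(d) elements.
Cyclic subgroups by order — order 1: 1; order 2: 7; order 4: 12.
Total: 20.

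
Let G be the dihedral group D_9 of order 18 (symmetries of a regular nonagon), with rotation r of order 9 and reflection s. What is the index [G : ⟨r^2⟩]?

2

|⟨r^2⟩| = 9 and |G| = 18.
By Lagrange, [G : H] = |G|/|H| = 18/9 = 2.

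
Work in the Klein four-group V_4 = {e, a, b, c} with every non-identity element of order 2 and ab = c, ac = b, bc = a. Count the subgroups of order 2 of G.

|G| = 4 and 2 | 4, so subgroups of order 2 are possible by Lagrange.
The subgroups of order 2 are: {e, a}; {e, b}; {e, c}.
So G has 3 subgroups of order 2.

3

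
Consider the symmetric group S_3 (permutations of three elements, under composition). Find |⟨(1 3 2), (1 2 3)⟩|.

3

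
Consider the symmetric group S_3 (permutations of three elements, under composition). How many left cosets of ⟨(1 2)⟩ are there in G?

|⟨(1 2)⟩| = 2 and |G| = 6.
By Lagrange, [G : H] = |G|/|H| = 6/2 = 3.

3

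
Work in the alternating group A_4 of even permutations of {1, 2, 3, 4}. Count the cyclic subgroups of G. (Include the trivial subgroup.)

8

A cyclic subgroup of order d is generated by each of its φ(d) elements of order d, so the cyclic subgroups of order d number (#elements of order d)/φ(d).
Cyclic subgroups by order — order 1: 1; order 2: 3; order 3: 4.
Total: 8.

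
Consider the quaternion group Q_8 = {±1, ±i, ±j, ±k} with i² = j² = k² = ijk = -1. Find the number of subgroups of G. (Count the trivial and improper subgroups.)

|G| = 8, so by Lagrange every subgroup order divides 8. Divisors: 1, 2, 4, 8.
Subgroups by order — order 1: 1; order 2: 1; order 4: 3; order 8: 1.
Total: 1 + 1 + 3 + 1 = 6.

6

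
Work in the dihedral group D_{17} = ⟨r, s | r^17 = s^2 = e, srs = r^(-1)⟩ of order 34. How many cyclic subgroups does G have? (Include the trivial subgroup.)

Each element a generates a cyclic subgroup ⟨a⟩; distinct elements may generate the same one (a cyclic group of order d has φ(d) generators).
Cyclic subgroups by order — order 1: 1; order 2: 17; order 17: 1.
Total: 19.

19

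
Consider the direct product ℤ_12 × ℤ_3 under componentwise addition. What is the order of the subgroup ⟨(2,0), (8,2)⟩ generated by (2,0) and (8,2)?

|⟨(2,0)⟩| = 6 and |⟨(8,2)⟩| = 3, so |H| is a multiple of lcm(6, 3) = 6 and divides |G| = 36.
Closing under the operation: H = {(0,0), (0,1), (0,2), (2,0), (2,1), (2,2), (4,0), (4,1), (4,2), (6,0), (6,1), (6,2), (8,0), (8,1), (8,2), (10,0), (10,1), (10,2)}, so |H| = 18.

18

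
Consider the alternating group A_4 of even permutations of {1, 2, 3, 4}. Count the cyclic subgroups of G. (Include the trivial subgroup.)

8

Each element a generates a cyclic subgroup ⟨a⟩; distinct elements may generate the same one (a cyclic group of order d has φ(d) generators).
Cyclic subgroups by order — order 1: 1; order 2: 3; order 3: 4.
Total: 8.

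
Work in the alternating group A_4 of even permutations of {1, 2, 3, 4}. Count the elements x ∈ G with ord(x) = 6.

No element of G has order 6 (even though 6 | 12).

0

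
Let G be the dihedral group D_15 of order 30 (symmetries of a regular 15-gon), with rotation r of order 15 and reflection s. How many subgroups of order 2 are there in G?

|G| = 30 and 2 | 30, so subgroups of order 2 are possible by Lagrange.
The subgroups of order 2 are: {e, r^10s}; {e, r^11s}; {e, r^12s}; {e, r^13s}; … (15 in all).
So G has 15 subgroups of order 2.

15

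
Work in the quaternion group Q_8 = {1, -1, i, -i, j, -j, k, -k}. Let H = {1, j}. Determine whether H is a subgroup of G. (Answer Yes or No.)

j ∈ H but its inverse -j ∉ H, so H is not a subgroup.

No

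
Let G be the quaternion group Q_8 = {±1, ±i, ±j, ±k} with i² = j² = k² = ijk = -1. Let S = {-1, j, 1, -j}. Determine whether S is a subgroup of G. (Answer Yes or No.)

|S| = 4 divides |G| = 8, consistent with Lagrange.
S contains the identity, every element's inverse is in S, and S is closed under ·: it is a subgroup.
In fact S = ⟨j⟩.

Yes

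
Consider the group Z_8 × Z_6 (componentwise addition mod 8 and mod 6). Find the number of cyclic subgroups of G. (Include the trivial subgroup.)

Group the elements of G by the cyclic subgroup they generate; each cyclic subgroup of order d accounts for φ(d) elements.
Cyclic subgroups by order — order 1: 1; order 2: 3; order 3: 1; order 4: 2; order 6: 3; order 8: 2; order 12: 2; order 24: 2.
Total: 16.

16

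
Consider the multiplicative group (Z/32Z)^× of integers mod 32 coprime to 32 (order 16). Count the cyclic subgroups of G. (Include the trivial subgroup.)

A cyclic subgroup of order d is generated by each of its φ(d) elements of order d, so the cyclic subgroups of order d number (#elements of order d)/φ(d).
Cyclic subgroups by order — order 1: 1; order 2: 3; order 4: 2; order 8: 2.
Total: 8.

8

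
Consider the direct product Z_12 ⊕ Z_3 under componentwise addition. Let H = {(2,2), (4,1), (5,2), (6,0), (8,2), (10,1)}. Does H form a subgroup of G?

No

The identity (0,0) ∉ H, so H is not a subgroup.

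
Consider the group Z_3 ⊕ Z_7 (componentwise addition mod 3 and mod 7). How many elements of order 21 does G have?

12

An element (a,b) has order lcm(ord(a), ord(b)); count pairs with lcm equal to 21.
Enumerating gives 12 such elements.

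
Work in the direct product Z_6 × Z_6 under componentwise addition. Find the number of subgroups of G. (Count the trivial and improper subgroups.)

30

|G| = 36, so by Lagrange every subgroup order divides 36. Divisors: 1, 2, 3, 4, 6, 9, 12, 18, 36.
Subgroups by order — order 1: 1; order 2: 3; order 3: 4; order 4: 1; order 6: 12; order 9: 1; order 12: 4; order 18: 3; order 36: 1.
Total: 1 + 3 + 4 + 1 + 12 + 1 + 4 + 3 + 1 = 30.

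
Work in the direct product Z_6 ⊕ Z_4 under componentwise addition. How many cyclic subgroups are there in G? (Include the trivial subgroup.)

12

A cyclic subgroup of order d is generated by each of its φ(d) elements of order d, so the cyclic subgroups of order d number (#elements of order d)/φ(d).
Cyclic subgroups by order — order 1: 1; order 2: 3; order 3: 1; order 4: 2; order 6: 3; order 12: 2.
Total: 12.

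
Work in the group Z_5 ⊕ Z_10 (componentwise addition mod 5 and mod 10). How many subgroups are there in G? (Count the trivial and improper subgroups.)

16

|G| = 50, so by Lagrange every subgroup order divides 50. Divisors: 1, 2, 5, 10, 25, 50.
Subgroups by order — order 1: 1; order 2: 1; order 5: 6; order 10: 6; order 25: 1; order 50: 1.
Total: 1 + 1 + 6 + 6 + 1 + 1 = 16.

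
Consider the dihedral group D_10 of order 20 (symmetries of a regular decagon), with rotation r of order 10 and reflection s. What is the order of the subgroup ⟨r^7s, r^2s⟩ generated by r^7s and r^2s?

|⟨r^7s⟩| = 2 and |⟨r^2s⟩| = 2, so |H| is a multiple of lcm(2, 2) = 2 and divides |G| = 20.
Closing under the operation: H = {e, r^5, r^2s, r^7s}, so |H| = 4.

4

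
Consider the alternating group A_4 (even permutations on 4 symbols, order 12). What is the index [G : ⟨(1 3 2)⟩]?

4

|⟨(1 3 2)⟩| = 3 and |G| = 12.
By Lagrange, [G : H] = |G|/|H| = 12/3 = 4.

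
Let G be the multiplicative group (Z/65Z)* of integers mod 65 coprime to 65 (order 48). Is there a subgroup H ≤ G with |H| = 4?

4 | 48. A subgroup of order 4 is {1, 12, 14, 38}.

Yes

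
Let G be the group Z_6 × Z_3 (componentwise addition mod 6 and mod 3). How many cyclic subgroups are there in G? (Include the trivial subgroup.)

Each element a generates a cyclic subgroup ⟨a⟩; distinct elements may generate the same one (a cyclic group of order d has φ(d) generators).
Cyclic subgroups by order — order 1: 1; order 2: 1; order 3: 4; order 6: 4.
Total: 10.

10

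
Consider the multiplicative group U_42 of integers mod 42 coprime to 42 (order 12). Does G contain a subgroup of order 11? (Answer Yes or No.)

11 does not divide |G| = 12, so by Lagrange no subgroup of order 11 exists.

No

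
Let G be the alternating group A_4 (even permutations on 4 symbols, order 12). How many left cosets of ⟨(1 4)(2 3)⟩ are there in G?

6

|⟨(1 4)(2 3)⟩| = 2 and |G| = 12.
By Lagrange, [G : H] = |G|/|H| = 12/2 = 6.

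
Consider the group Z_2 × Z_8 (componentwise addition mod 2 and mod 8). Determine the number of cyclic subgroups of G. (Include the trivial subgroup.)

8

Each element a generates a cyclic subgroup ⟨a⟩; distinct elements may generate the same one (a cyclic group of order d has φ(d) generators).
Cyclic subgroups by order — order 1: 1; order 2: 3; order 4: 2; order 8: 2.
Total: 8.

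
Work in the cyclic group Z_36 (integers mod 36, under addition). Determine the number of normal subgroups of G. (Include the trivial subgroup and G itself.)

9

G is abelian, so every subgroup is normal.
G has 9 subgroups in total, hence 9 normal subgroups.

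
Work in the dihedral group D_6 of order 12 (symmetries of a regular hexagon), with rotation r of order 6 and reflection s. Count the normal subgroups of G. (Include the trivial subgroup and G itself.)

7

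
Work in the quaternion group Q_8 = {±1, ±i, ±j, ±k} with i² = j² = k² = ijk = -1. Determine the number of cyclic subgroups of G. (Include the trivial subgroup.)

5

Group the elements of G by the cyclic subgroup they generate; each cyclic subgroup of order d accounts for φ(d) elements.
Cyclic subgroups by order — order 1: 1; order 2: 1; order 4: 3.
Total: 5.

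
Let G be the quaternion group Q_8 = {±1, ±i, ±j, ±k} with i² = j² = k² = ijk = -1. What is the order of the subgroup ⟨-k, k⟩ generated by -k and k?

|⟨-k⟩| = 4 and |⟨k⟩| = 4, so |H| is a multiple of lcm(4, 4) = 4 and divides |G| = 8.
Closing under the operation: H = {1, -1, k, -k}, so |H| = 4.

4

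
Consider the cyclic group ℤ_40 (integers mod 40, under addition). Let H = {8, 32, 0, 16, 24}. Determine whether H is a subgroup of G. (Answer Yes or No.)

|H| = 5 divides |G| = 40, consistent with Lagrange.
H contains the identity, every element's inverse is in H, and H is closed under +: it is a subgroup.
In fact H = ⟨16⟩.

Yes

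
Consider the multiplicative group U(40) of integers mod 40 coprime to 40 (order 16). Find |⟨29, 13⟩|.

8

|⟨29⟩| = 2 and |⟨13⟩| = 4, so |H| is a multiple of lcm(2, 4) = 4 and divides |G| = 16.
Closing under the operation: H = {1, 9, 13, 17, 21, 29, 33, 37}, so |H| = 8.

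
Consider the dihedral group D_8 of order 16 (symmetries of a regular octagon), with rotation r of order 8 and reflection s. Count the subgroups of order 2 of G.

9

|G| = 16 and 2 | 16, so subgroups of order 2 are possible by Lagrange.
The subgroups of order 2 are: {e, r^2s}; {e, r^3s}; {e, r^4}; {e, r^4s}; … (9 in all).
So G has 9 subgroups of order 2.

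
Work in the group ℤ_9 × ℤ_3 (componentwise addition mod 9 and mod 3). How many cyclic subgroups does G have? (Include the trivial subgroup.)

Each element a generates a cyclic subgroup ⟨a⟩; distinct elements may generate the same one (a cyclic group of order d has φ(d) generators).
Cyclic subgroups by order — order 1: 1; order 3: 4; order 9: 3.
Total: 8.

8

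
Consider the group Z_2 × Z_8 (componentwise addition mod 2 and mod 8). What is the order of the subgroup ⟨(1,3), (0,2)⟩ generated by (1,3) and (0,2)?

8

|⟨(1,3)⟩| = 8 and |⟨(0,2)⟩| = 4, so |H| is a multiple of lcm(8, 4) = 8 and divides |G| = 16.
Closing under the operation: H = {(0,0), (0,2), (0,4), (0,6), (1,1), (1,3), (1,5), (1,7)}, so |H| = 8.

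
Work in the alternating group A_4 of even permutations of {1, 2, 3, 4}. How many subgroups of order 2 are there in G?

3

|G| = 12 and 2 | 12, so subgroups of order 2 are possible by Lagrange.
The subgroups of order 2 are: {e, (1 2)(3 4)}; {e, (1 3)(2 4)}; {e, (1 4)(2 3)}.
So G has 3 subgroups of order 2.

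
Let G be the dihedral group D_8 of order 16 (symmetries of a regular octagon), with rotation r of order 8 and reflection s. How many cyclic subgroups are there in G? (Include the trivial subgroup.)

A cyclic subgroup of order d is generated by each of its φ(d) elements of order d, so the cyclic subgroups of order d number (#elements of order d)/φ(d).
Cyclic subgroups by order — order 1: 1; order 2: 9; order 4: 1; order 8: 1.
Total: 12.

12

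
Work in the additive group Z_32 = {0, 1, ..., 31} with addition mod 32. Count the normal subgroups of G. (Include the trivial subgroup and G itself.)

6

G is abelian, so every subgroup is normal.
G has 6 subgroups in total, hence 6 normal subgroups.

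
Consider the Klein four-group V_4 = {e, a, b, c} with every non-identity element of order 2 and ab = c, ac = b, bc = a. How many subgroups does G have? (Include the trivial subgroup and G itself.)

5

|G| = 4, so by Lagrange every subgroup order divides 4. Divisors: 1, 2, 4.
Subgroups by order — order 1: 1; order 2: 3; order 4: 1.
Total: 1 + 3 + 1 = 5.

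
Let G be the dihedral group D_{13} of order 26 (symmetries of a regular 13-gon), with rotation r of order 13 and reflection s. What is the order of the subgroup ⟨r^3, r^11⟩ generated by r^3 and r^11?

13

|⟨r^3⟩| = 13 and |⟨r^11⟩| = 13, so |H| is a multiple of lcm(13, 13) = 13 and divides |G| = 26.
Closing under the operation: H = {e, r, r^2, r^3, r^4, r^5, r^6, r^7, r^8, r^9, r^10, r^11, r^12}, so |H| = 13.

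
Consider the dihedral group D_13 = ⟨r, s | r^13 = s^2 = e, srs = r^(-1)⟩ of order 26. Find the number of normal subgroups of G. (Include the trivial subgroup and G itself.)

3

G has 16 subgroups. Checking conjugation-invariance by order — order 1: 1/1 normal; order 2: 0/13 normal; order 13: 1/1 normal; order 26: 1/1 normal.
Total normal subgroups: 3.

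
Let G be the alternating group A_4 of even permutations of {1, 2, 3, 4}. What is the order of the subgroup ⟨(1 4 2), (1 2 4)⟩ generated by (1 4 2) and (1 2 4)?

3

|⟨(1 4 2)⟩| = 3 and |⟨(1 2 4)⟩| = 3, so |H| is a multiple of lcm(3, 3) = 3 and divides |G| = 12.
Closing under the operation: H = {e, (1 2 4), (1 4 2)}, so |H| = 3.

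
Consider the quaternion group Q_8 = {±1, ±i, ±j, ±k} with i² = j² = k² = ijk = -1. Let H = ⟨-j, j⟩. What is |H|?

4

|⟨-j⟩| = 4 and |⟨j⟩| = 4, so |H| is a multiple of lcm(4, 4) = 4 and divides |G| = 8.
Closing under the operation: H = {1, -1, j, -j}, so |H| = 4.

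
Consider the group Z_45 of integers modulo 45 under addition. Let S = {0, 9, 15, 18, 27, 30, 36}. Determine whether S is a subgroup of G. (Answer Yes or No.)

No

|S| = 7 does not divide |G| = 45, so by Lagrange S is not a subgroup.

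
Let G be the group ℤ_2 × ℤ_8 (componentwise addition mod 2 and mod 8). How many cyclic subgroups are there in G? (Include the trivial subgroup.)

Each element a generates a cyclic subgroup ⟨a⟩; distinct elements may generate the same one (a cyclic group of order d has φ(d) generators).
Cyclic subgroups by order — order 1: 1; order 2: 3; order 4: 2; order 8: 2.
Total: 8.

8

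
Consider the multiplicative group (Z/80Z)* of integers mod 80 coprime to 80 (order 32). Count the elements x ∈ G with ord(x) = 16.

0

No element of G has order 16 (even though 16 | 32).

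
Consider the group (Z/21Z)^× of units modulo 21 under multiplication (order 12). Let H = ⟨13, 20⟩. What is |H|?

|⟨13⟩| = 2 and |⟨20⟩| = 2, so |H| is a multiple of lcm(2, 2) = 2 and divides |G| = 12.
Closing under the operation: H = {1, 8, 13, 20}, so |H| = 4.

4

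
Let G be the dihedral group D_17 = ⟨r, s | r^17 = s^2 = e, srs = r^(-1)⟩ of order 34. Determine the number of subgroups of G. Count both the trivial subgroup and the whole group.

20

|G| = 34, so by Lagrange every subgroup order divides 34. Divisors: 1, 2, 17, 34.
Subgroups by order — order 1: 1; order 2: 17; order 17: 1; order 34: 1.
Total: 1 + 17 + 1 + 1 = 20.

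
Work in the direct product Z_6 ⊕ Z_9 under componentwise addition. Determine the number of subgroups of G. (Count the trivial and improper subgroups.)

|G| = 54, so by Lagrange every subgroup order divides 54. Divisors: 1, 2, 3, 6, 9, 18, 27, 54.
Subgroups by order — order 1: 1; order 2: 1; order 3: 4; order 6: 4; order 9: 4; order 18: 4; order 27: 1; order 54: 1.
Total: 1 + 1 + 4 + 4 + 4 + 4 + 1 + 1 = 20.

20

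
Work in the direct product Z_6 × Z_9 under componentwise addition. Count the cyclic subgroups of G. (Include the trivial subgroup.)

Group the elements of G by the cyclic subgroup they generate; each cyclic subgroup of order d accounts for φ(d) elements.
Cyclic subgroups by order — order 1: 1; order 2: 1; order 3: 4; order 6: 4; order 9: 3; order 18: 3.
Total: 16.

16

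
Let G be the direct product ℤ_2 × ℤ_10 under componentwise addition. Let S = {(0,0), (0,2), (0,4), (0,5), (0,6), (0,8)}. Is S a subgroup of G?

|S| = 6 does not divide |G| = 20, so by Lagrange S is not a subgroup.

No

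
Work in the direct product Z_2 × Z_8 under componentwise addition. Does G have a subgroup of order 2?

2 | 16. A subgroup of order 2 is {(0,0), (0,4)}.

Yes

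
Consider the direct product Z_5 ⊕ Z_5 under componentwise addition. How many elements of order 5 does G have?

24

An element (a,b) has order lcm(ord(a), ord(b)); count pairs with lcm equal to 5.
Enumerating gives 24 such elements.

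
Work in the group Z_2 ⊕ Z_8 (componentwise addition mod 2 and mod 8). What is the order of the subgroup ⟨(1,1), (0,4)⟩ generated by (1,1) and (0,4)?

8

|⟨(1,1)⟩| = 8 and |⟨(0,4)⟩| = 2, so |H| is a multiple of lcm(8, 2) = 8 and divides |G| = 16.
Closing under the operation: H = {(0,0), (0,2), (0,4), (0,6), (1,1), (1,3), (1,5), (1,7)}, so |H| = 8.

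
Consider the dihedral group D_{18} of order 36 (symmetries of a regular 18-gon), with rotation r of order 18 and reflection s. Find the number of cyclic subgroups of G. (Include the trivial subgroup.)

24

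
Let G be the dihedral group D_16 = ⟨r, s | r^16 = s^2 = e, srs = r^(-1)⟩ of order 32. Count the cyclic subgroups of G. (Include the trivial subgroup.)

21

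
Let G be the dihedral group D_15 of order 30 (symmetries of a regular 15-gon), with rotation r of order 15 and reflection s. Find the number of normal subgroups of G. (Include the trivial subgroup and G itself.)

G has 28 subgroups. Checking conjugation-invariance by order — order 1: 1/1 normal; order 2: 0/15 normal; order 3: 1/1 normal; order 5: 1/1 normal; order 6: 0/5 normal; order 10: 0/3 normal; order 15: 1/1 normal; order 30: 1/1 normal.
Total normal subgroups: 5.

5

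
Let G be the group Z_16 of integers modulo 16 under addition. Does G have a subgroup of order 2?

2 | 16. A subgroup of order 2 is {0, 8}.

Yes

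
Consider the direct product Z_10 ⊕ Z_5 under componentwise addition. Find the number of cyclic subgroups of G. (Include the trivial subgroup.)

Group the elements of G by the cyclic subgroup they generate; each cyclic subgroup of order d accounts for φ(d) elements.
Cyclic subgroups by order — order 1: 1; order 2: 1; order 5: 6; order 10: 6.
Total: 14.

14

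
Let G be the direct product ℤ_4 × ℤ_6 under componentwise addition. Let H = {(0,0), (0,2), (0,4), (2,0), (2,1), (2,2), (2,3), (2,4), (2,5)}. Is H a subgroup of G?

|H| = 9 does not divide |G| = 24, so by Lagrange H is not a subgroup.

No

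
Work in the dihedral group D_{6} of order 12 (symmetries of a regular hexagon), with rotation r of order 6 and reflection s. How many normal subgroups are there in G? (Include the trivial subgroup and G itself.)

G has 16 subgroups. Checking conjugation-invariance by order — order 1: 1/1 normal; order 2: 1/7 normal; order 3: 1/1 normal; order 4: 0/3 normal; order 6: 3/3 normal; order 12: 1/1 normal.
Total normal subgroups: 7.

7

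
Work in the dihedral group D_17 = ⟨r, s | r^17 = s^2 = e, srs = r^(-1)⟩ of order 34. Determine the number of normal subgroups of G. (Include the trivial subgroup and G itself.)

3

G has 20 subgroups. Checking conjugation-invariance by order — order 1: 1/1 normal; order 2: 0/17 normal; order 17: 1/1 normal; order 34: 1/1 normal.
Total normal subgroups: 3.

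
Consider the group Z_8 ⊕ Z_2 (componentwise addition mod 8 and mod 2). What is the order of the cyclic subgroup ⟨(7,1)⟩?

8

The order of (7,1) in Z_8 × Z_2 is lcm(ord(7) in Z_8, ord(1) in Z_2).
ord(7) = 8 and ord(1) = 2, so |⟨(7,1)⟩| = lcm(8, 2) = 8.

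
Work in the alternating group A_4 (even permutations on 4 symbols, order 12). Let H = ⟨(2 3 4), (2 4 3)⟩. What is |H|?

|⟨(2 3 4)⟩| = 3 and |⟨(2 4 3)⟩| = 3, so |H| is a multiple of lcm(3, 3) = 3 and divides |G| = 12.
Closing under the operation: H = {e, (2 3 4), (2 4 3)}, so |H| = 3.

3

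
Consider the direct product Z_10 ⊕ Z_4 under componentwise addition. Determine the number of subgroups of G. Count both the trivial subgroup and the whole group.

|G| = 40, so by Lagrange every subgroup order divides 40. Divisors: 1, 2, 4, 5, 8, 10, 20, 40.
Subgroups by order — order 1: 1; order 2: 3; order 4: 3; order 5: 1; order 8: 1; order 10: 3; order 20: 3; order 40: 1.
Total: 1 + 3 + 3 + 1 + 1 + 3 + 3 + 1 = 16.

16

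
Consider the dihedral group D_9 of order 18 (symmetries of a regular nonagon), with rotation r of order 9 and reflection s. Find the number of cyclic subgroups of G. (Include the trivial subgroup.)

A cyclic subgroup of order d is generated by each of its φ(d) elements of order d, so the cyclic subgroups of order d number (#elements of order d)/φ(d).
Cyclic subgroups by order — order 1: 1; order 2: 9; order 3: 1; order 9: 1.
Total: 12.

12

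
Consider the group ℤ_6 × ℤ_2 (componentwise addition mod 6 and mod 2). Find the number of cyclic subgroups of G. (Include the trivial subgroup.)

Each element a generates a cyclic subgroup ⟨a⟩; distinct elements may generate the same one (a cyclic group of order d has φ(d) generators).
Cyclic subgroups by order — order 1: 1; order 2: 3; order 3: 1; order 6: 3.
Total: 8.

8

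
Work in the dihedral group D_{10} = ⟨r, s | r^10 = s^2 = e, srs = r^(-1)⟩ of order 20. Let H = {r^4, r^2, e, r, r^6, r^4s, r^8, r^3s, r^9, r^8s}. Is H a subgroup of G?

Closure fails: r^9 · r^4 = r^3 ∉ H. So H is not a subgroup.

No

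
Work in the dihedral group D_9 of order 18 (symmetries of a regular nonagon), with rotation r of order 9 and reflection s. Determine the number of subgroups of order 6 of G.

3

|G| = 18 and 6 | 18, so subgroups of order 6 are possible by Lagrange.
The subgroups of order 6 are: {e, r^3, r^6, r^2s, r^5s, r^8s}; {e, r^3, r^6, s, r^3s, r^6s}; {e, r^3, r^6, rs, r^4s, r^7s}.
So G has 3 subgroups of order 6.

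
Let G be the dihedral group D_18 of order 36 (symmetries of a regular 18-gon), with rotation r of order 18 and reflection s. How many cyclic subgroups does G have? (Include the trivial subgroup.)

24

Group the elements of G by the cyclic subgroup they generate; each cyclic subgroup of order d accounts for φ(d) elements.
Cyclic subgroups by order — order 1: 1; order 2: 19; order 3: 1; order 6: 1; order 9: 1; order 18: 1.
Total: 24.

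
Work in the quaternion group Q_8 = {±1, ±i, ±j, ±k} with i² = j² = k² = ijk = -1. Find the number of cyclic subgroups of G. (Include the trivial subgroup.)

Group the elements of G by the cyclic subgroup they generate; each cyclic subgroup of order d accounts for φ(d) elements.
Cyclic subgroups by order — order 1: 1; order 2: 1; order 4: 3.
Total: 5.

5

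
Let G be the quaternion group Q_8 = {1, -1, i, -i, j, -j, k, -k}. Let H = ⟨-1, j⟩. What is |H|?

4

|⟨-1⟩| = 2 and |⟨j⟩| = 4, so |H| is a multiple of lcm(2, 4) = 4 and divides |G| = 8.
Closing under the operation: H = {1, -1, j, -j}, so |H| = 4.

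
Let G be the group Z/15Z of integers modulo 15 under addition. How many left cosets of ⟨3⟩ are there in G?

|⟨3⟩| = 5 and |G| = 15.
By Lagrange, [G : H] = |G|/|H| = 15/5 = 3.

3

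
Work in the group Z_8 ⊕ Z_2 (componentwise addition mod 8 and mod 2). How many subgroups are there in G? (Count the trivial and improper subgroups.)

|G| = 16, so by Lagrange every subgroup order divides 16. Divisors: 1, 2, 4, 8, 16.
Subgroups by order — order 1: 1; order 2: 3; order 4: 3; order 8: 3; order 16: 1.
Total: 1 + 3 + 3 + 3 + 1 = 11.

11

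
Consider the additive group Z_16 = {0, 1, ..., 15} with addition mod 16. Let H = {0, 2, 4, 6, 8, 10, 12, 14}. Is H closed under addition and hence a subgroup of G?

|H| = 8 divides |G| = 16, consistent with Lagrange.
H contains the identity, every element's inverse is in H, and H is closed under +: it is a subgroup.
In fact H = ⟨2⟩.

Yes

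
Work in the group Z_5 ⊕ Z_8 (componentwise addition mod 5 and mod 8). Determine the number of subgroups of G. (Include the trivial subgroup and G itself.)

8

|G| = 40, so by Lagrange every subgroup order divides 40. Divisors: 1, 2, 4, 5, 8, 10, 20, 40.
Subgroups by order — order 1: 1; order 2: 1; order 4: 1; order 5: 1; order 8: 1; order 10: 1; order 20: 1; order 40: 1.
Total: 1 + 1 + 1 + 1 + 1 + 1 + 1 + 1 = 8.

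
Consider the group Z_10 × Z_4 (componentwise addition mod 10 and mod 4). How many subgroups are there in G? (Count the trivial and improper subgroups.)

16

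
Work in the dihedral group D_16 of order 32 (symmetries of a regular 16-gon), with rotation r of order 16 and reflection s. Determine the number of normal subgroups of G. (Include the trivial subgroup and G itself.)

G has 36 subgroups. Checking conjugation-invariance by order — order 1: 1/1 normal; order 2: 1/17 normal; order 4: 1/9 normal; order 8: 1/5 normal; order 16: 3/3 normal; order 32: 1/1 normal.
Total normal subgroups: 8.

8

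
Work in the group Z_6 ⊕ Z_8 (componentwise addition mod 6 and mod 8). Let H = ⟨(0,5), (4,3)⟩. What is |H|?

24

|⟨(0,5)⟩| = 8 and |⟨(4,3)⟩| = 24, so |H| is a multiple of lcm(8, 24) = 24 and divides |G| = 48.
Closing under the operation: H = {(0,0), (0,1), (0,2), (0,3), (0,4), (0,5), (0,6), (0,7), (2,0), (2,1), (2,2), (2,3), (2,4), (2,5), (2,6), (2,7), (4,0), (4,1), (4,2), (4,3), (4,4), (4,5), (4,6), (4,7)}, so |H| = 24.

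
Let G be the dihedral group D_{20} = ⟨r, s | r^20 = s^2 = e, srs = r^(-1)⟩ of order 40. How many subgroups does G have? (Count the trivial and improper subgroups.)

|G| = 40, so by Lagrange every subgroup order divides 40. Divisors: 1, 2, 4, 5, 8, 10, 20, 40.
Subgroups by order — order 1: 1; order 2: 21; order 4: 11; order 5: 1; order 8: 5; order 10: 5; order 20: 3; order 40: 1.
Total: 1 + 21 + 11 + 1 + 5 + 5 + 3 + 1 = 48.

48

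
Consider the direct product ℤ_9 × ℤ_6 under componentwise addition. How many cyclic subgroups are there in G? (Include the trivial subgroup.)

Each element a generates a cyclic subgroup ⟨a⟩; distinct elements may generate the same one (a cyclic group of order d has φ(d) generators).
Cyclic subgroups by order — order 1: 1; order 2: 1; order 3: 4; order 6: 4; order 9: 3; order 18: 3.
Total: 16.

16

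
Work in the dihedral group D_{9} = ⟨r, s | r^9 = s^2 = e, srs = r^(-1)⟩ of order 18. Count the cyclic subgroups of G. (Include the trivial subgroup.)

12

A cyclic subgroup of order d is generated by each of its φ(d) elements of order d, so the cyclic subgroups of order d number (#elements of order d)/φ(d).
Cyclic subgroups by order — order 1: 1; order 2: 9; order 3: 1; order 9: 1.
Total: 12.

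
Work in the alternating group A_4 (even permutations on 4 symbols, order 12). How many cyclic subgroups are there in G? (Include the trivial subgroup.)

8

A cyclic subgroup of order d is generated by each of its φ(d) elements of order d, so the cyclic subgroups of order d number (#elements of order d)/φ(d).
Cyclic subgroups by order — order 1: 1; order 2: 3; order 3: 4.
Total: 8.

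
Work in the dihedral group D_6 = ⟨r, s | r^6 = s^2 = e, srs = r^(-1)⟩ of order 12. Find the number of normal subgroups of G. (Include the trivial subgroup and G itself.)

7

G has 16 subgroups. Checking conjugation-invariance by order — order 1: 1/1 normal; order 2: 1/7 normal; order 3: 1/1 normal; order 4: 0/3 normal; order 6: 3/3 normal; order 12: 1/1 normal.
Total normal subgroups: 7.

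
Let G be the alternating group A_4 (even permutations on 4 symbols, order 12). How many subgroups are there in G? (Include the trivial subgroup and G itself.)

|G| = 12, so by Lagrange every subgroup order divides 12. Divisors: 1, 2, 3, 4, 6, 12.
Subgroups by order — order 1: 1; order 2: 3; order 3: 4; order 4: 1; order 6: 0; order 12: 1.
Total: 1 + 3 + 4 + 1 + 0 + 1 = 10.

10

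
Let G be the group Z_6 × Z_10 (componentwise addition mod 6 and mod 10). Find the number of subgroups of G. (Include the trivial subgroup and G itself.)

20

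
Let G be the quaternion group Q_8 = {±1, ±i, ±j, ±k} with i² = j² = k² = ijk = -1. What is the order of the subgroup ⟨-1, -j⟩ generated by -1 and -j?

|⟨-1⟩| = 2 and |⟨-j⟩| = 4, so |H| is a multiple of lcm(2, 4) = 4 and divides |G| = 8.
Closing under the operation: H = {1, -1, j, -j}, so |H| = 4.

4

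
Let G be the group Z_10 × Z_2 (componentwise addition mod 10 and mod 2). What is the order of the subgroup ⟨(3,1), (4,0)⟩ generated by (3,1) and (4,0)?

10

|⟨(3,1)⟩| = 10 and |⟨(4,0)⟩| = 5, so |H| is a multiple of lcm(10, 5) = 10 and divides |G| = 20.
Closing under the operation: H = {(0,0), (1,1), (2,0), (3,1), (4,0), (5,1), (6,0), (7,1), (8,0), (9,1)}, so |H| = 10.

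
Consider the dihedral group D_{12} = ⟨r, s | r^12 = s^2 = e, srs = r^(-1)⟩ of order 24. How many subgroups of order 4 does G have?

7

|G| = 24 and 4 | 24, so subgroups of order 4 are possible by Lagrange.
The subgroups of order 4 are: {e, r^6, r^4s, r^10s}; {e, r^6, r^5s, r^11s}; {e, r^6, r^2s, r^8s}; {e, r^3, r^6, r^9}; … (7 in all).
So G has 7 subgroups of order 4.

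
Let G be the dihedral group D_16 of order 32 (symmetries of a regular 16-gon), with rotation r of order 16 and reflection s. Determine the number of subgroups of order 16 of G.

3

|G| = 32 and 16 | 32, so subgroups of order 16 are possible by Lagrange.
The subgroups of order 16 are: {e, r, r^2, r^3, r^4, r^5, r^6, r^7, r^8, r^9, r^10, r^11, r^12, r^13, r^14, r^15}; {e, r^2, r^4, r^6, r^8, r^10, r^12, r^14, s, r^2s, r^4s, r^6s, r^8s, r^10s, r^12s, r^14s}; {e, r^2, r^4, r^6, r^8, r^10, r^12, r^14, rs, r^3s, r^5s, r^7s, r^9s, r^11s, r^13s, r^15s}.
So G has 3 subgroups of order 16.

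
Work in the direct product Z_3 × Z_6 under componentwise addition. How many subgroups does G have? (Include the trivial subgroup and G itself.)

|G| = 18, so by Lagrange every subgroup order divides 18. Divisors: 1, 2, 3, 6, 9, 18.
Subgroups by order — order 1: 1; order 2: 1; order 3: 4; order 6: 4; order 9: 1; order 18: 1.
Total: 1 + 1 + 4 + 4 + 1 + 1 = 12.

12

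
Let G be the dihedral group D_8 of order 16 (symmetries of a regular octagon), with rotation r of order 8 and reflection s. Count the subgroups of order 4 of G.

|G| = 16 and 4 | 16, so subgroups of order 4 are possible by Lagrange.
The subgroups of order 4 are: {e, r^2, r^4, r^6}; {e, r^4, r^2s, r^6s}; {e, r^4, r^3s, r^7s}; {e, r^4, s, r^4s}; … (5 in all).
So G has 5 subgroups of order 4.

5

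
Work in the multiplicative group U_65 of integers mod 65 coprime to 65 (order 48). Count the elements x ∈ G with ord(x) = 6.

6

The elements of order 6 are: 4, 9, 29, 36, 49, 56.
That's 6.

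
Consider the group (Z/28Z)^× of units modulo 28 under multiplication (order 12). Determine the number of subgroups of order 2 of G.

|G| = 12 and 2 | 12, so subgroups of order 2 are possible by Lagrange.
The subgroups of order 2 are: {1, 13}; {1, 15}; {1, 27}.
So G has 3 subgroups of order 2.

3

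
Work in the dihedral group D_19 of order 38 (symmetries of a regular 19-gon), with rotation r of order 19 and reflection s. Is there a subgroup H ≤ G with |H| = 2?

Yes

2 | 38. A subgroup of order 2 is {e, r^10s}.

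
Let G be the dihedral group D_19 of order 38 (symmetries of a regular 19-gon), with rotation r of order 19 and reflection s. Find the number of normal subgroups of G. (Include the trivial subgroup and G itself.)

3

G has 22 subgroups. Checking conjugation-invariance by order — order 1: 1/1 normal; order 2: 0/19 normal; order 19: 1/1 normal; order 38: 1/1 normal.
Total normal subgroups: 3.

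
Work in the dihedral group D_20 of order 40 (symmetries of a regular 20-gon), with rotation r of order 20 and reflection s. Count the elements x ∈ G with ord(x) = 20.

8

The elements of order 20 are: r, r^3, r^7, r^9, r^11, r^13, r^17, r^19.
That's 8.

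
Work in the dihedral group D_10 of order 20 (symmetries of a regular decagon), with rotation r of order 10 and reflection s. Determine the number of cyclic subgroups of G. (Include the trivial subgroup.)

14

A cyclic subgroup of order d is generated by each of its φ(d) elements of order d, so the cyclic subgroups of order d number (#elements of order d)/φ(d).
Cyclic subgroups by order — order 1: 1; order 2: 11; order 5: 1; order 10: 1.
Total: 14.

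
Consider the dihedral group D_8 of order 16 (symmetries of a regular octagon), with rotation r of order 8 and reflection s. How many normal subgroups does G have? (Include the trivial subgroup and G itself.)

7

G has 19 subgroups. Checking conjugation-invariance by order — order 1: 1/1 normal; order 2: 1/9 normal; order 4: 1/5 normal; order 8: 3/3 normal; order 16: 1/1 normal.
Total normal subgroups: 7.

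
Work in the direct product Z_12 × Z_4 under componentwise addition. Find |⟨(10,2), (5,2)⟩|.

24

|⟨(10,2)⟩| = 6 and |⟨(5,2)⟩| = 12, so |H| is a multiple of lcm(6, 12) = 12 and divides |G| = 48.
Closing under the operation: H = {(0,0), (0,2), (1,0), (1,2), (2,0), (2,2), (3,0), (3,2), (4,0), (4,2), (5,0), (5,2), (6,0), (6,2), (7,0), (7,2), (8,0), (8,2), (9,0), (9,2), (10,0), (10,2), (11,0), (11,2)}, so |H| = 24.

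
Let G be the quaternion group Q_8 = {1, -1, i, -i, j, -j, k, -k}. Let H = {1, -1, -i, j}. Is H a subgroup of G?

-i ∈ H but its inverse i ∉ H, so H is not a subgroup.

No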